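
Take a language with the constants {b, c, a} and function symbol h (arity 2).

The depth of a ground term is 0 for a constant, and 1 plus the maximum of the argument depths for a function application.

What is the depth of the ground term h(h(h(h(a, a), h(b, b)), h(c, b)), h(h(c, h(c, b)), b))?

depth(h(a, a)) = 1 + max(0, 0) = 1
depth(h(b, b)) = 1 + max(0, 0) = 1
depth(h(h(a, a), h(b, b))) = 1 + max(1, 1) = 2
depth(h(c, b)) = 1 + max(0, 0) = 1
depth(h(h(h(a, a), h(b, b)), h(c, b))) = 1 + max(2, 1) = 3
depth(h(c, h(c, b))) = 1 + max(0, 1) = 2
depth(h(h(c, h(c, b)), b)) = 1 + max(2, 0) = 3
depth(h(h(h(h(a, a), h(b, b)), h(c, b)), h(h(c, h(c, b)), b))) = 1 + max(3, 3) = 4

4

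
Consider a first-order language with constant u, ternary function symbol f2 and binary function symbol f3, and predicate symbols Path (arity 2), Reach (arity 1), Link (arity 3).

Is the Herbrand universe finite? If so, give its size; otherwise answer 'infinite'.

infinite

The signature has at least one function symbol (f2, arity 3) and at least one constant (u).
Iterating f2 gives infinitely many distinct ground terms: u, f2(u, u, u), f2(f2(u, u, u), f2(u, u, u), f2(u, u, u)), ...
So the Herbrand universe is infinite.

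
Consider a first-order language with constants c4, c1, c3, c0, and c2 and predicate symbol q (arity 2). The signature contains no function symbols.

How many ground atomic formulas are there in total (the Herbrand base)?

With no function symbols, the Herbrand universe is just the 5 constants.
Ground atoms per predicate: q: 5^2 = 25.
Herbrand base size = 25 = 25.

25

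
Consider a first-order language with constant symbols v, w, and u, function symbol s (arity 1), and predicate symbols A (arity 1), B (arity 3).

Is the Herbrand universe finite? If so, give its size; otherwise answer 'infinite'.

infinite

The signature has at least one function symbol (s, arity 1) and at least one constant (v).
Iterating s gives infinitely many distinct ground terms: v, s(v), s(s(v)), ...
So the Herbrand universe is infinite.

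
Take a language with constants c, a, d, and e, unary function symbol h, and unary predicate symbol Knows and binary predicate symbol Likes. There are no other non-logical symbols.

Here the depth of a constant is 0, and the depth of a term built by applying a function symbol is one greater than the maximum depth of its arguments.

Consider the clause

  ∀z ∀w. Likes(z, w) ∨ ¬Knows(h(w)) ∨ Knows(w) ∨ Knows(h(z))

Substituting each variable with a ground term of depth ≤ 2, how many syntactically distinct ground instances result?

144

Ground terms of depth ≤ 2:
  Write N_k for the number of ground terms of depth ≤ k. A term of depth ≤ k is either a constant or a function symbol applied to arguments of depth ≤ k−1, so N_k = 4 + N_{k-1}.
  N_0 = 4
  N_1 = 4 + 4 = 8
  N_2 = 4 + 8 = 12
  Explicitly: c, a, d, e, h(c), h(a), h(d), h(e), h(h(c)), h(h(a)), h(h(d)), h(h(e)).
So there are 12 ground terms available for substitution.
Each of z, w ranges independently over the available ground terms, and distinct assignments produce distinct instances.
Number of ground instances = 12^2 = 144.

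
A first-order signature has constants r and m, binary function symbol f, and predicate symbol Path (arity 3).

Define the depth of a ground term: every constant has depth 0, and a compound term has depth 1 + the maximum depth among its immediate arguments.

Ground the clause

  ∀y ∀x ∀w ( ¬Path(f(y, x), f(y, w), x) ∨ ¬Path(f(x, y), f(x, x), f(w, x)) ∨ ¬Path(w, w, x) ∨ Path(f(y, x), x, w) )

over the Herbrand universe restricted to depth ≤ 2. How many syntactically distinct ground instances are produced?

54872

Ground terms of depth ≤ 2:
  Let N_k = |{terms of depth ≤ k}|. Then N_0 = 2 and N_k = 2 + N_{k-1}^2 for k ≥ 1 (one summand per function symbol, arity giving the exponent).
  N_0 = 2
  N_1 = 2 + 2^2 = 6
  N_2 = 2 + 6^2 = 38
So there are 38 ground terms available for substitution.
The body mentions every one of the 3 quantified variables; since ground terms form a free algebra, no two substitutions collapse to the same formula.
Number of ground instances = 38^3 = 54872.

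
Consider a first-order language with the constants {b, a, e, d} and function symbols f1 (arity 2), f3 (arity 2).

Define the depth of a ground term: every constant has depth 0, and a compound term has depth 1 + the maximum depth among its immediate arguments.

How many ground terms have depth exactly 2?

Count level by level. With function symbols f1/2, f3/2, the terms of depth ≤ k are the 4 constants together with each function applied to depth-≤(k−1) tuples, so N_k = 4 + N_{k-1}^2 + N_{k-1}^2.
N_0 = 4
N_1 = 4 + 4^2 + 4^2 = 36
N_2 = 4 + 36^2 + 36^2 = 2596
Terms of depth exactly 2: N_2 − N_1 = 2596 − 36 = 2560.

2560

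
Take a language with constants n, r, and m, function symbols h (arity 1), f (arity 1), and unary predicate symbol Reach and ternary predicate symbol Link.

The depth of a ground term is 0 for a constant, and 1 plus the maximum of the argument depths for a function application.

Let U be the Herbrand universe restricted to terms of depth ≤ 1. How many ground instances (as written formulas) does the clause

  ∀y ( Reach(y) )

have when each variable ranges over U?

9

Ground terms of depth ≤ 1:
  Let N_k = |{terms of depth ≤ k}|. Then N_0 = 3 and N_k = 3 + N_{k-1} + N_{k-1} for k ≥ 1 (one summand per function symbol, arity giving the exponent).
  N_0 = 3
  N_1 = 3 + 3 + 3 = 9
  Explicitly: n, r, m, h(n), h(r), h(m), f(n), f(r), f(m).
So there are 9 ground terms available for substitution.
There is 1 variable to instantiate (y),  occurring in at least one literal, so different choices give different ground instances.
Number of ground instances = 9.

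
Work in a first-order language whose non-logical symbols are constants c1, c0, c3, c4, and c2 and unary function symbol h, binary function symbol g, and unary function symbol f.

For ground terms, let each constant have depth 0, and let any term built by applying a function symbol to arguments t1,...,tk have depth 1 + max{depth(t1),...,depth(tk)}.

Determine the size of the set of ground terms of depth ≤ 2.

Let N_k = |{terms of depth ≤ k}|. Then N_0 = 5 and N_k = 5 + N_{k-1} + N_{k-1}^2 + N_{k-1} for k ≥ 1 (one summand per function symbol, arity giving the exponent).
N_0 = 5
N_1 = 5 + 5 + 5^2 + 5 = 40
N_2 = 5 + 40 + 40^2 + 40 = 1685

1685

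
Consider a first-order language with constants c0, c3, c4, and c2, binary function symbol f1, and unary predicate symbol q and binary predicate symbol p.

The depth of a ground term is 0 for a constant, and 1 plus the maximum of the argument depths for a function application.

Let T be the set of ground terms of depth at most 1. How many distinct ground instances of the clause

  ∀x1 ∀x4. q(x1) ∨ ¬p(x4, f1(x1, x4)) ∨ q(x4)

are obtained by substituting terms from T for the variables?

400

Ground terms of depth ≤ 1:
  Let N_k count ground terms of depth at most k. Each non-constant term of depth ≤ k is some function symbol applied to depth-≤(k−1) arguments, giving N_k = 4 + N_{k-1}^2.
  N_0 = 4
  N_1 = 4 + 4^2 = 20
So there are 20 ground terms available for substitution.
Each of x1, x4 ranges independently over the available ground terms, and distinct assignments produce distinct instances.
Number of ground instances = 20^2 = 400.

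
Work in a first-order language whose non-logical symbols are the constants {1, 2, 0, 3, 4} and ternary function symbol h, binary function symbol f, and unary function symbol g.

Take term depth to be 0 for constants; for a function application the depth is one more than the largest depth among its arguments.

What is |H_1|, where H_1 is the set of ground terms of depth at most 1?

If N_k denotes the number of depth-≤k ground terms, the 5 constants give N_0 = 5, and each function symbol of arity r contributes N_{k-1}^r new terms at level k: N_k = 5 + N_{k-1}^3 + N_{k-1}^2 + N_{k-1}.
N_0 = 5
N_1 = 5 + 5^3 + 5^2 + 5 = 160

160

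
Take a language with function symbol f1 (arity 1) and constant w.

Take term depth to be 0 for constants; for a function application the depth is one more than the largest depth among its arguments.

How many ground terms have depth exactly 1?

Let N_k count ground terms of depth at most k. Each non-constant term of depth ≤ k is some function symbol applied to depth-≤(k−1) arguments, giving N_k = 1 + N_{k-1}.
N_0 = 1
N_1 = 1 + 1 = 2
Terms of depth exactly 1: N_1 − N_0 = 2 − 1 = 1.

1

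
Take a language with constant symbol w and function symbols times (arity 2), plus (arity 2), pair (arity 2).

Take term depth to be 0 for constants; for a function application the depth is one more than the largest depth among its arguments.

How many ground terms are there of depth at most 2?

49

If N_k denotes the number of depth-≤k ground terms, the 1 constant gives N_0 = 1, and each function symbol of arity r contributes N_{k-1}^r new terms at level k: N_k = 1 + N_{k-1}^2 + N_{k-1}^2 + N_{k-1}^2.
N_0 = 1
N_1 = 1 + 1^2 + 1^2 + 1^2 = 4
N_2 = 1 + 4^2 + 4^2 + 4^2 = 49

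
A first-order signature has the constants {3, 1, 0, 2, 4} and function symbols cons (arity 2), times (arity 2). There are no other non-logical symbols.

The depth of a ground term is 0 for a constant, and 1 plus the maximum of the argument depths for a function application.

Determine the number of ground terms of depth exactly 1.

50

Let N_k count ground terms of depth at most k. Each non-constant term of depth ≤ k is some function symbol applied to depth-≤(k−1) arguments, giving N_k = 5 + N_{k-1}^2 + N_{k-1}^2.
N_0 = 5
N_1 = 5 + 5^2 + 5^2 = 55
Terms of depth exactly 1: N_1 − N_0 = 55 − 5 = 50.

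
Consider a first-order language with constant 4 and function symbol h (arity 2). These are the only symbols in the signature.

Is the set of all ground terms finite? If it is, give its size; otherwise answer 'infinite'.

The signature has at least one function symbol (h, arity 2) and at least one constant (4).
Iterating h gives infinitely many distinct ground terms: 4, h(4, 4), h(h(4, 4), h(4, 4)), ...
So the Herbrand universe is infinite.

infinite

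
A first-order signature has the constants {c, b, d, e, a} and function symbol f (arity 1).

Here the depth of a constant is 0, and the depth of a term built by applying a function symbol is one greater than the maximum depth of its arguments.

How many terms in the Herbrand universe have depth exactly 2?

5

Write N_k for the number of ground terms of depth ≤ k. A term of depth ≤ k is either a constant or a function symbol applied to arguments of depth ≤ k−1, so N_k = 5 + N_{k-1}.
N_0 = 5
N_1 = 5 + 5 = 10
N_2 = 5 + 10 = 15
Terms of depth exactly 2: N_2 − N_1 = 15 − 10 = 5.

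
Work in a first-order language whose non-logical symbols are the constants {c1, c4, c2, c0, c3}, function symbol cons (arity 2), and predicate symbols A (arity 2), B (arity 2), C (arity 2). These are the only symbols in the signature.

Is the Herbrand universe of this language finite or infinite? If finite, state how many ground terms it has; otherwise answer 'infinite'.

infinite

The signature has at least one function symbol (cons, arity 2) and at least one constant (c1).
Iterating cons gives infinitely many distinct ground terms: c1, cons(c1, c1), cons(cons(c1, c1), cons(c1, c1)), ...
So the Herbrand universe is infinite.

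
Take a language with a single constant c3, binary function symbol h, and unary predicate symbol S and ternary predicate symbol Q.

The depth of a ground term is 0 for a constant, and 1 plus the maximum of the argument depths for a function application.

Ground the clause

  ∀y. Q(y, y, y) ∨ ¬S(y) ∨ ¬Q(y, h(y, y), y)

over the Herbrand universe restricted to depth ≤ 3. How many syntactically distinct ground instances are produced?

26

Ground terms of depth ≤ 3:
  Let N_k = |{terms of depth ≤ k}|. Then N_0 = 1 and N_k = 1 + N_{k-1}^2 for k ≥ 1 (one summand per function symbol, arity giving the exponent).
  N_0 = 1
  N_1 = 1 + 1^2 = 2
  N_2 = 1 + 2^2 = 5
  N_3 = 1 + 5^2 = 26
So there are 26 ground terms available for substitution.
There is 1 variable to instantiate (y),  occurring in at least one literal, so different choices give different ground instances.
Number of ground instances = 26.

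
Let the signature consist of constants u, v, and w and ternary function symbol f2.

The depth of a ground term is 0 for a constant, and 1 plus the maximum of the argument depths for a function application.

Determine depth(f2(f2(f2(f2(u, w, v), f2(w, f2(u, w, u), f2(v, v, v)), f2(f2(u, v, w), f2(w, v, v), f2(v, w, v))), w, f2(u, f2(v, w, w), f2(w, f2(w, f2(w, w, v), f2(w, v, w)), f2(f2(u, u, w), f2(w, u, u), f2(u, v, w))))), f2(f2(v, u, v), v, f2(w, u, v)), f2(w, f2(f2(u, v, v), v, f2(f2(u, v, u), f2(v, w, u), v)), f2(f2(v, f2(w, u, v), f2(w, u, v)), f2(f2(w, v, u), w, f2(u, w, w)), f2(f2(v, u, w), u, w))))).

6

depth(f2(u, w, v)) = 1 + max(0, 0, 0) = 1
depth(f2(u, w, u)) = 1 + max(0, 0, 0) = 1
depth(f2(v, v, v)) = 1 + max(0, 0, 0) = 1
depth(f2(w, f2(u, w, u), f2(v, v, v))) = 1 + max(0, 1, 1) = 2
depth(f2(u, v, w)) = 1 + max(0, 0, 0) = 1
depth(f2(w, v, v)) = 1 + max(0, 0, 0) = 1
depth(f2(v, w, v)) = 1 + max(0, 0, 0) = 1
depth(f2(f2(u, v, w), f2(w, v, v), f2(v, w, v))) = 1 + max(1, 1, 1) = 2
depth(f2(f2(u, w, v), f2(w, f2(u, w, u), f2(v, v, v)), f2(f2(u, v, w), f2(w, v, v), f2(v, w, v)))) = 1 + max(1, 2, 2) = 3
depth(f2(v, w, w)) = 1 + max(0, 0, 0) = 1
depth(f2(w, w, v)) = 1 + max(0, 0, 0) = 1
depth(f2(w, v, w)) = 1 + max(0, 0, 0) = 1
depth(f2(w, f2(w, w, v), f2(w, v, w))) = 1 + max(0, 1, 1) = 2
depth(f2(u, u, w)) = 1 + max(0, 0, 0) = 1
depth(f2(w, u, u)) = 1 + max(0, 0, 0) = 1
depth(f2(f2(u, u, w), f2(w, u, u), f2(u, v, w))) = 1 + max(1, 1, 1) = 2
depth(f2(w, f2(w, f2(w, w, v), f2(w, v, w)), f2(f2(u, u, w), f2(w, u, u), f2(u, v, w)))) = 1 + max(0, 2, 2) = 3
depth(f2(u, f2(v, w, w), f2(w, f2(w, f2(w, w, v), f2(w, v, w)), f2(f2(u, u, w), f2(w, u, u), f2(u, v, w))))) = 1 + max(0, 1, 3) = 4
depth(f2(f2(f2(u, w, v), f2(w, f2(u, w, u), f2(v, v, v)), f2(f2(u, v, w), f2(w, v, v), f2(v, w, v))), w, f2(u, f2(v, w, w), f2(w, f2(w, f2(w, w, v), f2(w, v, w)), f2(f2(u, u, w), f2(w, u, u), f2(u, v, w)))))) = 1 + max(3, 0, 4) = 5
depth(f2(v, u, v)) = 1 + max(0, 0, 0) = 1
depth(f2(w, u, v)) = 1 + max(0, 0, 0) = 1
depth(f2(f2(v, u, v), v, f2(w, u, v))) = 1 + max(1, 0, 1) = 2
depth(f2(u, v, v)) = 1 + max(0, 0, 0) = 1
depth(f2(u, v, u)) = 1 + max(0, 0, 0) = 1
depth(f2(v, w, u)) = 1 + max(0, 0, 0) = 1
depth(f2(f2(u, v, u), f2(v, w, u), v)) = 1 + max(1, 1, 0) = 2
depth(f2(f2(u, v, v), v, f2(f2(u, v, u), f2(v, w, u), v))) = 1 + max(1, 0, 2) = 3
depth(f2(v, f2(w, u, v), f2(w, u, v))) = 1 + max(0, 1, 1) = 2
depth(f2(w, v, u)) = 1 + max(0, 0, 0) = 1
depth(f2(u, w, w)) = 1 + max(0, 0, 0) = 1
depth(f2(f2(w, v, u), w, f2(u, w, w))) = 1 + max(1, 0, 1) = 2
depth(f2(v, u, w)) = 1 + max(0, 0, 0) = 1
depth(f2(f2(v, u, w), u, w)) = 1 + max(1, 0, 0) = 2
depth(f2(f2(v, f2(w, u, v), f2(w, u, v)), f2(f2(w, v, u), w, f2(u, w, w)), f2(f2(v, u, w), u, w))) = 1 + max(2, 2, 2) = 3
depth(f2(w, f2(f2(u, v, v), v, f2(f2(u, v, u), f2(v, w, u), v)), f2(f2(v, f2(w, u, v), f2(w, u, v)), f2(f2(w, v, u), w, f2(u, w, w)), f2(f2(v, u, w), u, w)))) = 1 + max(0, 3, 3) = 4
depth(f2(f2(f2(f2(u, w, v), f2(w, f2(u, w, u), f2(v, v, v)), f2(f2(u, v, w), f2(w, v, v), f2(v, w, v))), w, f2(u, f2(v, w, w), f2(w, f2(w, f2(w, w, v), f2(w, v, w)), f2(f2(u, u, w), f2(w, u, u), f2(u, v, w))))), f2(f2(v, u, v), v, f2(w, u, v)), f2(w, f2(f2(u, v, v), v, f2(f2(u, v, u), f2(v, w, u), v)), f2(f2(v, f2(w, u, v), f2(w, u, v)), f2(f2(w, v, u), w, f2(u, w, w)), f2(f2(v, u, w), u, w))))) = 1 + max(5, 2, 4) = 6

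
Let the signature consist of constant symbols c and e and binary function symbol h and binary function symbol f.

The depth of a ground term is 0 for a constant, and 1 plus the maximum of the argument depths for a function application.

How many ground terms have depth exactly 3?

81408

If N_k denotes the number of depth-≤k ground terms, the 2 constants give N_0 = 2, and each function symbol of arity r contributes N_{k-1}^r new terms at level k: N_k = 2 + N_{k-1}^2 + N_{k-1}^2.
N_0 = 2
N_1 = 2 + 2^2 + 2^2 = 10
N_2 = 2 + 10^2 + 10^2 = 202
N_3 = 2 + 202^2 + 202^2 = 81610
Terms of depth exactly 3: N_3 − N_2 = 81610 − 202 = 81408.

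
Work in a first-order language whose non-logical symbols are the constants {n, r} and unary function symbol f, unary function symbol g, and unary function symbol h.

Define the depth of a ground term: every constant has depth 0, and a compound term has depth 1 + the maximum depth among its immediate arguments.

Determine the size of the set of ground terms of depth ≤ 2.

Count level by level. With function symbols f/1, g/1, h/1, the terms of depth ≤ k are the 2 constants together with each function applied to depth-≤(k−1) tuples, so N_k = 2 + N_{k-1} + N_{k-1} + N_{k-1}.
N_0 = 2
N_1 = 2 + 2 + 2 + 2 = 8
N_2 = 2 + 8 + 8 + 8 = 26

26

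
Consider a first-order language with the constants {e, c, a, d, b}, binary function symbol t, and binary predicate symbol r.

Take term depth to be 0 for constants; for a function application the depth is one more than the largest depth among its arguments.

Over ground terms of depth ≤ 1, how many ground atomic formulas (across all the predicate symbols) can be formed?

First count ground terms of depth ≤ 1.
If N_k denotes the number of depth-≤k ground terms, the 5 constants give N_0 = 5, and each function symbol of arity r contributes N_{k-1}^r new terms at level k: N_k = 5 + N_{k-1}^2.
N_0 = 5
N_1 = 5 + 5^2 = 30
So |H| = 30.
Each predicate of arity r yields |H|^r ground atoms (one per choice of an r-tuple from H):
  r: 30^2 = 900
Total ground atoms: 900.

900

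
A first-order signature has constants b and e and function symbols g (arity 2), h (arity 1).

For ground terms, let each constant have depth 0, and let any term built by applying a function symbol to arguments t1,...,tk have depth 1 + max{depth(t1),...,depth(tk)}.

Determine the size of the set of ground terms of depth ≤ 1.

Let N_k = |{terms of depth ≤ k}|. Then N_0 = 2 and N_k = 2 + N_{k-1}^2 + N_{k-1} for k ≥ 1 (one summand per function symbol, arity giving the exponent).
N_0 = 2
N_1 = 2 + 2^2 + 2 = 8
Explicitly: b, e, g(b, b), g(b, e), g(e, b), g(e, e), h(b), h(e).

8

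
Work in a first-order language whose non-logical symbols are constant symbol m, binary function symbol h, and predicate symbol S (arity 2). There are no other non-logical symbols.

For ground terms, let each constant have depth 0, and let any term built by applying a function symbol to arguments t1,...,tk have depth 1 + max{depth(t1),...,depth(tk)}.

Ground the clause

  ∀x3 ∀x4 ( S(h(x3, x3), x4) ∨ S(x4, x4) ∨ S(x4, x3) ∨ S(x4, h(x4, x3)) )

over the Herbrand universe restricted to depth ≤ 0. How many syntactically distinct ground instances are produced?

Ground terms of depth ≤ 0:
  Let N_k count ground terms of depth at most k. Each non-constant term of depth ≤ k is some function symbol applied to depth-≤(k−1) arguments, giving N_k = 1 + N_{k-1}^2.
  N_0 = 1
So there is exactly 1 ground term available for substitution.
Each of x3, x4 ranges independently over the available ground terms, and distinct assignments produce distinct instances.
Number of ground instances = 1^2 = 1.

1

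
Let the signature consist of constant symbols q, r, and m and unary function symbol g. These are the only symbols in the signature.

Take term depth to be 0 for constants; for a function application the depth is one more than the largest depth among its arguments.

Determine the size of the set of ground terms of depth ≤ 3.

12

Write N_k for the number of ground terms of depth ≤ k. A term of depth ≤ k is either a constant or a function symbol applied to arguments of depth ≤ k−1, so N_k = 3 + N_{k-1}.
N_0 = 3
N_1 = 3 + 3 = 6
N_2 = 3 + 6 = 9
N_3 = 3 + 9 = 12
Explicitly: q, r, m, g(q), g(r), g(m), g(g(q)), g(g(r)), g(g(m)), g(g(g(q))), g(g(g(r))), g(g(g(m))).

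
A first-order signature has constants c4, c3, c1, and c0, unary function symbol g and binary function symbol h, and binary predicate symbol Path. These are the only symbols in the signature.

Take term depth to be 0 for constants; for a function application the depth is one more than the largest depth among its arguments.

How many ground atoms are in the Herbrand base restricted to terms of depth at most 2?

364816

First count ground terms of depth ≤ 2.
If N_k denotes the number of depth-≤k ground terms, the 4 constants give N_0 = 4, and each function symbol of arity r contributes N_{k-1}^r new terms at level k: N_k = 4 + N_{k-1} + N_{k-1}^2.
N_0 = 4
N_1 = 4 + 4 + 4^2 = 24
N_2 = 4 + 24 + 24^2 = 604
So |H| = 604.
A ground atom is a predicate applied to a tuple of terms from H, so the count is the sum over predicates of |H|^arity:
  Path: 604^2 = 364816
Total ground atoms: 364816.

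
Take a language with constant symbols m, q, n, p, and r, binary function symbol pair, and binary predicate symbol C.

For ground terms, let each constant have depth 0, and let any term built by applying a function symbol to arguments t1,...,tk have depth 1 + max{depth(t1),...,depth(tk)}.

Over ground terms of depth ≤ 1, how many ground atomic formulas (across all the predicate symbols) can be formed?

First count ground terms of depth ≤ 1.
Let N_k count ground terms of depth at most k. Each non-constant term of depth ≤ k is some function symbol applied to depth-≤(k−1) arguments, giving N_k = 5 + N_{k-1}^2.
N_0 = 5
N_1 = 5 + 5^2 = 30
So |H| = 30.
Ground atoms are formed by filling each argument slot of a predicate with a term from H, so an r-ary predicate gives |H|^r atoms:
  C: 30^2 = 900
Total ground atoms: 900.

900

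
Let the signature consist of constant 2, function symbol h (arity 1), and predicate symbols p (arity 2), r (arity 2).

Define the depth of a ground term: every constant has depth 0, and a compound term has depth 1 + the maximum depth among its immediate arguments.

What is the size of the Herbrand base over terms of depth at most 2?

First count ground terms of depth ≤ 2.
Let N_k count ground terms of depth at most k. Each non-constant term of depth ≤ k is some function symbol applied to depth-≤(k−1) arguments, giving N_k = 1 + N_{k-1}.
N_0 = 1
N_1 = 1 + 1 = 2
N_2 = 1 + 2 = 3
Explicitly: 2, h(2), h(h(2)).
So |H| = 3.
Ground atoms are formed by filling each argument slot of a predicate with a term from H, so an r-ary predicate gives |H|^r atoms:
  p: 3^2 = 9;  r: 3^2 = 9
Total ground atoms: 9 + 9 = 18.

18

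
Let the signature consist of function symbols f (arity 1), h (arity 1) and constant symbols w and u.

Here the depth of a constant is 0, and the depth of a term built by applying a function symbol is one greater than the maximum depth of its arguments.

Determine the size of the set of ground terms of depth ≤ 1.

6

Let N_k count ground terms of depth at most k. Each non-constant term of depth ≤ k is some function symbol applied to depth-≤(k−1) arguments, giving N_k = 2 + N_{k-1} + N_{k-1}.
N_0 = 2
N_1 = 2 + 2 + 2 = 6
Explicitly: w, u, f(w), f(u), h(w), h(u).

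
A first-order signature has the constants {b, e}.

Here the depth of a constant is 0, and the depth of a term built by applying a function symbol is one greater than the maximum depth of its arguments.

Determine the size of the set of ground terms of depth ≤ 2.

With no function symbols every ground term is a constant, so there are exactly 2 ground terms at every depth bound.
N_0 = 2
N_1 = 2
N_2 = 2
Explicitly: b, e.

2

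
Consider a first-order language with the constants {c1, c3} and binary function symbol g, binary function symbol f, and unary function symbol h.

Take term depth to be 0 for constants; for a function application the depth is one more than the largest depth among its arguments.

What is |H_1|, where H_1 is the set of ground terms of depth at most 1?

12

Let N_k = |{terms of depth ≤ k}|. Then N_0 = 2 and N_k = 2 + N_{k-1}^2 + N_{k-1}^2 + N_{k-1} for k ≥ 1 (one summand per function symbol, arity giving the exponent).
N_0 = 2
N_1 = 2 + 2^2 + 2^2 + 2 = 12
Explicitly: c1, c3, g(c1, c1), g(c1, c3), g(c3, c1), g(c3, c3), f(c1, c1), f(c1, c3), f(c3, c1), f(c3, c3), h(c1), h(c3).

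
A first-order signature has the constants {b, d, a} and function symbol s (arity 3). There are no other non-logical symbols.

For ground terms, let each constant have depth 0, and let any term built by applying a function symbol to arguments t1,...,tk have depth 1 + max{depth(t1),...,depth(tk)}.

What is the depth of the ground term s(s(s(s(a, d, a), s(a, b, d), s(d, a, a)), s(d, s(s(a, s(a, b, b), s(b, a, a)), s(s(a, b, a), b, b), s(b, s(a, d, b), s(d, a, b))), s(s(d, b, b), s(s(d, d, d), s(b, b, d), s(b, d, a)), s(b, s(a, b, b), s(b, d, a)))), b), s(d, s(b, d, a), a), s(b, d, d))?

depth(s(a, d, a)) = 1 + max(0, 0, 0) = 1
depth(s(a, b, d)) = 1 + max(0, 0, 0) = 1
depth(s(d, a, a)) = 1 + max(0, 0, 0) = 1
depth(s(s(a, d, a), s(a, b, d), s(d, a, a))) = 1 + max(1, 1, 1) = 2
depth(s(a, b, b)) = 1 + max(0, 0, 0) = 1
depth(s(b, a, a)) = 1 + max(0, 0, 0) = 1
depth(s(a, s(a, b, b), s(b, a, a))) = 1 + max(0, 1, 1) = 2
depth(s(a, b, a)) = 1 + max(0, 0, 0) = 1
depth(s(s(a, b, a), b, b)) = 1 + max(1, 0, 0) = 2
depth(s(a, d, b)) = 1 + max(0, 0, 0) = 1
depth(s(d, a, b)) = 1 + max(0, 0, 0) = 1
depth(s(b, s(a, d, b), s(d, a, b))) = 1 + max(0, 1, 1) = 2
depth(s(s(a, s(a, b, b), s(b, a, a)), s(s(a, b, a), b, b), s(b, s(a, d, b), s(d, a, b)))) = 1 + max(2, 2, 2) = 3
depth(s(d, b, b)) = 1 + max(0, 0, 0) = 1
depth(s(d, d, d)) = 1 + max(0, 0, 0) = 1
depth(s(b, b, d)) = 1 + max(0, 0, 0) = 1
depth(s(b, d, a)) = 1 + max(0, 0, 0) = 1
depth(s(s(d, d, d), s(b, b, d), s(b, d, a))) = 1 + max(1, 1, 1) = 2
depth(s(b, s(a, b, b), s(b, d, a))) = 1 + max(0, 1, 1) = 2
depth(s(s(d, b, b), s(s(d, d, d), s(b, b, d), s(b, d, a)), s(b, s(a, b, b), s(b, d, a)))) = 1 + max(1, 2, 2) = 3
depth(s(d, s(s(a, s(a, b, b), s(b, a, a)), s(s(a, b, a), b, b), s(b, s(a, d, b), s(d, a, b))), s(s(d, b, b), s(s(d, d, d), s(b, b, d), s(b, d, a)), s(b, s(a, b, b), s(b, d, a))))) = 1 + max(0, 3, 3) = 4
depth(s(s(s(a, d, a), s(a, b, d), s(d, a, a)), s(d, s(s(a, s(a, b, b), s(b, a, a)), s(s(a, b, a), b, b), s(b, s(a, d, b), s(d, a, b))), s(s(d, b, b), s(s(d, d, d), s(b, b, d), s(b, d, a)), s(b, s(a, b, b), s(b, d, a)))), b)) = 1 + max(2, 4, 0) = 5
depth(s(d, s(b, d, a), a)) = 1 + max(0, 1, 0) = 2
depth(s(b, d, d)) = 1 + max(0, 0, 0) = 1
depth(s(s(s(s(a, d, a), s(a, b, d), s(d, a, a)), s(d, s(s(a, s(a, b, b), s(b, a, a)), s(s(a, b, a), b, b), s(b, s(a, d, b), s(d, a, b))), s(s(d, b, b), s(s(d, d, d), s(b, b, d), s(b, d, a)), s(b, s(a, b, b), s(b, d, a)))), b), s(d, s(b, d, a), a), s(b, d, d))) = 1 + max(5, 2, 1) = 6

6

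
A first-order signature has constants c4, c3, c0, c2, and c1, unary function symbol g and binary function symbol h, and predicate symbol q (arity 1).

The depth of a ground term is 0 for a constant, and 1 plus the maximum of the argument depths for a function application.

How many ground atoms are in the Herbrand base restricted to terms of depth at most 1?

35

First count ground terms of depth ≤ 1.
Write N_k for the number of ground terms of depth ≤ k. A term of depth ≤ k is either a constant or a function symbol applied to arguments of depth ≤ k−1, so N_k = 5 + N_{k-1} + N_{k-1}^2.
N_0 = 5
N_1 = 5 + 5 + 5^2 = 35
So |H| = 35.
For each predicate symbol, the number of ground atoms is |H| raised to its arity; summing:
  q: 35
Total ground atoms: 35.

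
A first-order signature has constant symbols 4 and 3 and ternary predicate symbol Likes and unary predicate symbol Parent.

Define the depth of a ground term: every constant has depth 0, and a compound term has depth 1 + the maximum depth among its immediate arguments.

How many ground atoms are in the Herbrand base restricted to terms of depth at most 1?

10

First count ground terms of depth ≤ 1.
With no function symbols every ground term is a constant, so there are exactly 2 ground terms at every depth bound.
N_0 = 2
N_1 = 2
Explicitly: 4, 3.
So |H| = 2.
For each predicate symbol, the number of ground atoms is |H| raised to its arity; summing:
  Likes: 2^3 = 8;  Parent: 2
Total ground atoms: 8 + 2 = 10.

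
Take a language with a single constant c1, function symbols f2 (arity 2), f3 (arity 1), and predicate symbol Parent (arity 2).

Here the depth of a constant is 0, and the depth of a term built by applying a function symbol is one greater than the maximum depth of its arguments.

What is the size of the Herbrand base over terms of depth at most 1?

9

First count ground terms of depth ≤ 1.
Count level by level. With function symbols f2/2, f3/1, the terms of depth ≤ k are the 1 constant together with each function applied to depth-≤(k−1) tuples, so N_k = 1 + N_{k-1}^2 + N_{k-1}.
N_0 = 1
N_1 = 1 + 1^2 + 1 = 3
So |H| = 3.
A ground atom is a predicate applied to a tuple of terms from H, so the count is the sum over predicates of |H|^arity:
  Parent: 3^2 = 9
Total ground atoms: 9.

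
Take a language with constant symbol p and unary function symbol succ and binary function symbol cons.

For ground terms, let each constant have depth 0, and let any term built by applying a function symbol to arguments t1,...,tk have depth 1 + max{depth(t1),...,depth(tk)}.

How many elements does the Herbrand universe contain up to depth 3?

Count level by level. With function symbols succ/1, cons/2, the terms of depth ≤ k are the 1 constant together with each function applied to depth-≤(k−1) tuples, so N_k = 1 + N_{k-1} + N_{k-1}^2.
N_0 = 1
N_1 = 1 + 1 + 1^2 = 3
N_2 = 1 + 3 + 3^2 = 13
N_3 = 1 + 13 + 13^2 = 183

183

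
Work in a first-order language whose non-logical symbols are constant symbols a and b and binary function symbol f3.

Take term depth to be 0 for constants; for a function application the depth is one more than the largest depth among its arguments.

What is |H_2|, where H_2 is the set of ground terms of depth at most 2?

Let N_k = |{terms of depth ≤ k}|. Then N_0 = 2 and N_k = 2 + N_{k-1}^2 for k ≥ 1 (one summand per function symbol, arity giving the exponent).
N_0 = 2
N_1 = 2 + 2^2 = 6
N_2 = 2 + 6^2 = 38

38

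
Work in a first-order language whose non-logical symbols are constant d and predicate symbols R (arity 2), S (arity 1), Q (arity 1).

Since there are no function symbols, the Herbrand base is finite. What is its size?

3

With no function symbols, the Herbrand universe is just the 1 constant.
Ground atoms per predicate: R: 1^2 = 1, S: 1, Q: 1.
Herbrand base size = 1 + 1 + 1 = 3.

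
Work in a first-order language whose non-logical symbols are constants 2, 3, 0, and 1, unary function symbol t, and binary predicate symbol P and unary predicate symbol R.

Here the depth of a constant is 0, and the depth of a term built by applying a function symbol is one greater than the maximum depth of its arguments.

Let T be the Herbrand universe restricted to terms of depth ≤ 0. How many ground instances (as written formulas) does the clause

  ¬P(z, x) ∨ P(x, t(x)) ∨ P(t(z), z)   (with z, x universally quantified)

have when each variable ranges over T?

16

Ground terms of depth ≤ 0:
  Let N_k count ground terms of depth at most k. Each non-constant term of depth ≤ k is some function symbol applied to depth-≤(k−1) arguments, giving N_k = 4 + N_{k-1}.
  N_0 = 4
So there are 4 ground terms available for substitution.
Each of z, x ranges independently over the available ground terms, and distinct assignments produce distinct instances.
Number of ground instances = 4^2 = 16.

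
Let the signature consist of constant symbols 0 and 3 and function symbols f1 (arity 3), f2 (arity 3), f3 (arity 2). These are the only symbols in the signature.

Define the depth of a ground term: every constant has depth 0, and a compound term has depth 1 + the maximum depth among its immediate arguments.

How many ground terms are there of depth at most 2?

21782

Let N_k = |{terms of depth ≤ k}|. Then N_0 = 2 and N_k = 2 + N_{k-1}^3 + N_{k-1}^3 + N_{k-1}^2 for k ≥ 1 (one summand per function symbol, arity giving the exponent).
N_0 = 2
N_1 = 2 + 2^3 + 2^3 + 2^2 = 22
N_2 = 2 + 22^3 + 22^3 + 22^2 = 21782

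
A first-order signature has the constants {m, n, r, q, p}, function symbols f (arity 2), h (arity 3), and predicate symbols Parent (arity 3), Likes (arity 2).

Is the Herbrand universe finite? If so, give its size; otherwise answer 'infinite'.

The signature has at least one function symbol (f, arity 2) and at least one constant (m).
Iterating f gives infinitely many distinct ground terms: m, f(m, m), f(f(m, m), f(m, m)), ...
So the Herbrand universe is infinite.

infinite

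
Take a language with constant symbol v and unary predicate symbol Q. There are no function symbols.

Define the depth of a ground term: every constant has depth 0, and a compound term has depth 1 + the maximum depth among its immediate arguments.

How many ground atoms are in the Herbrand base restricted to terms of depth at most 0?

1

First count ground terms of depth ≤ 0.
With no function symbols every ground term is a constant, so there is exactly 1 ground term at every depth bound.
N_0 = 1
So |H| = 1.
Each predicate of arity r yields |H|^r ground atoms (one per choice of an r-tuple from H):
  Q: 1
Total ground atoms: 1.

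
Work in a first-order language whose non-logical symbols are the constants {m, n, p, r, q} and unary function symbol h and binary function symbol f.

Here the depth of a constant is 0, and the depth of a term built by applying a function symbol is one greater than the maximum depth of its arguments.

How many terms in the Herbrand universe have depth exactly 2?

If N_k denotes the number of depth-≤k ground terms, the 5 constants give N_0 = 5, and each function symbol of arity r contributes N_{k-1}^r new terms at level k: N_k = 5 + N_{k-1} + N_{k-1}^2.
N_0 = 5
N_1 = 5 + 5 + 5^2 = 35
N_2 = 5 + 35 + 35^2 = 1265
Terms of depth exactly 2: N_2 − N_1 = 1265 − 35 = 1230.

1230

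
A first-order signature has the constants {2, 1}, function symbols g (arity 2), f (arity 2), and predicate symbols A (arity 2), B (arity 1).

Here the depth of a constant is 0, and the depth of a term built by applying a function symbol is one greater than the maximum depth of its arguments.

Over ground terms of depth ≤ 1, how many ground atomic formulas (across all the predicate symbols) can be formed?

First count ground terms of depth ≤ 1.
Let N_k count ground terms of depth at most k. Each non-constant term of depth ≤ k is some function symbol applied to depth-≤(k−1) arguments, giving N_k = 2 + N_{k-1}^2 + N_{k-1}^2.
N_0 = 2
N_1 = 2 + 2^2 + 2^2 = 10
Explicitly: 2, 1, g(2, 2), g(2, 1), g(1, 2), g(1, 1), f(2, 2), f(2, 1), f(1, 2), f(1, 1).
So |H| = 10.
A ground atom is a predicate applied to a tuple of terms from H, so the count is the sum over predicates of |H|^arity:
  A: 10^2 = 100;  B: 10
Total ground atoms: 100 + 10 = 110.

110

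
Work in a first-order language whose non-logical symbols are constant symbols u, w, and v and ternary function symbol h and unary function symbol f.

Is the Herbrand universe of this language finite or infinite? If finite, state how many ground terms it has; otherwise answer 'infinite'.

infinite

The signature has at least one function symbol (h, arity 3) and at least one constant (u).
Iterating h gives infinitely many distinct ground terms: u, h(u, u, u), h(h(u, u, u), h(u, u, u), h(u, u, u)), ...
So the Herbrand universe is infinite.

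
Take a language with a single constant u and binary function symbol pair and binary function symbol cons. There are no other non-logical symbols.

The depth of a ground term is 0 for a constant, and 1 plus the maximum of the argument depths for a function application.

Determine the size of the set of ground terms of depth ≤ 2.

Let N_k count ground terms of depth at most k. Each non-constant term of depth ≤ k is some function symbol applied to depth-≤(k−1) arguments, giving N_k = 1 + N_{k-1}^2 + N_{k-1}^2.
N_0 = 1
N_1 = 1 + 1^2 + 1^2 = 3
N_2 = 1 + 3^2 + 3^2 = 19

19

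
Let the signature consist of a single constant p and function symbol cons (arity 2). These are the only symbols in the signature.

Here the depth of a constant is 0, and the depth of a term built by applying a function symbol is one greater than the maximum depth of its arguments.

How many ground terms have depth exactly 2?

If N_k denotes the number of depth-≤k ground terms, the 1 constant gives N_0 = 1, and each function symbol of arity r contributes N_{k-1}^r new terms at level k: N_k = 1 + N_{k-1}^2.
N_0 = 1
N_1 = 1 + 1^2 = 2
N_2 = 1 + 2^2 = 5
Terms of depth exactly 2: N_2 − N_1 = 5 − 2 = 3.

3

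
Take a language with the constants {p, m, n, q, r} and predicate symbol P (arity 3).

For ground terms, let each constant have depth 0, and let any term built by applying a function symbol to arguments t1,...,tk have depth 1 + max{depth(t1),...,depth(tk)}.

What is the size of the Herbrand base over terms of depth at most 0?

First count ground terms of depth ≤ 0.
With no function symbols every ground term is a constant, so there are exactly 5 ground terms at every depth bound.
N_0 = 5
Explicitly: p, m, n, q, r.
So |H| = 5.
Each predicate of arity r yields |H|^r ground atoms (one per choice of an r-tuple from H):
  P: 5^3 = 125
Total ground atoms: 125.

125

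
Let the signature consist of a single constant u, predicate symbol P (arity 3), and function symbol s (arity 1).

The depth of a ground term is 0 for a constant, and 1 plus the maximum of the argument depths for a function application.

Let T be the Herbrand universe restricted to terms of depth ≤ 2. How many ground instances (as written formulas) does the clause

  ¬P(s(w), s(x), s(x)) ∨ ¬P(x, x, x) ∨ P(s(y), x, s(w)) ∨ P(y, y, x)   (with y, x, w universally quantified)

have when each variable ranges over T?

Ground terms of depth ≤ 2:
  Let N_k count ground terms of depth at most k. Each non-constant term of depth ≤ k is some function symbol applied to depth-≤(k−1) arguments, giving N_k = 1 + N_{k-1}.
  N_0 = 1
  N_1 = 1 + 1 = 2
  N_2 = 1 + 2 = 3
So there are 3 ground terms available for substitution.
The body mentions every one of the 3 quantified variables; since ground terms form a free algebra, no two substitutions collapse to the same formula.
Number of ground instances = 3^3 = 27.

27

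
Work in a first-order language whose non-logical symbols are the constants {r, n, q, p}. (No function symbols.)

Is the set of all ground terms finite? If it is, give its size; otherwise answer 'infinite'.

There are no function symbols, so every ground term is one of the 4 constants.
The Herbrand universe is {r, n, q, p}, which is finite with 4 elements.

4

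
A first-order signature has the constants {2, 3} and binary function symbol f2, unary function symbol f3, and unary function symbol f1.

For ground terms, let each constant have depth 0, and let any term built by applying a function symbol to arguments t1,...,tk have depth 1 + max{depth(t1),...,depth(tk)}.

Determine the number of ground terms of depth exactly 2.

112

Let N_k count ground terms of depth at most k. Each non-constant term of depth ≤ k is some function symbol applied to depth-≤(k−1) arguments, giving N_k = 2 + N_{k-1}^2 + N_{k-1} + N_{k-1}.
N_0 = 2
N_1 = 2 + 2^2 + 2 + 2 = 10
N_2 = 2 + 10^2 + 10 + 10 = 122
Terms of depth exactly 2: N_2 − N_1 = 122 − 10 = 112.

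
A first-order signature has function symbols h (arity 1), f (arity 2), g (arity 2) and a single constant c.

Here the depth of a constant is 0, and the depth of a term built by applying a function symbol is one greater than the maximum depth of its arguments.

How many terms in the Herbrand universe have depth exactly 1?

Let N_k count ground terms of depth at most k. Each non-constant term of depth ≤ k is some function symbol applied to depth-≤(k−1) arguments, giving N_k = 1 + N_{k-1} + N_{k-1}^2 + N_{k-1}^2.
N_0 = 1
N_1 = 1 + 1 + 1^2 + 1^2 = 4
Terms of depth exactly 1: N_1 − N_0 = 4 − 1 = 3.

3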